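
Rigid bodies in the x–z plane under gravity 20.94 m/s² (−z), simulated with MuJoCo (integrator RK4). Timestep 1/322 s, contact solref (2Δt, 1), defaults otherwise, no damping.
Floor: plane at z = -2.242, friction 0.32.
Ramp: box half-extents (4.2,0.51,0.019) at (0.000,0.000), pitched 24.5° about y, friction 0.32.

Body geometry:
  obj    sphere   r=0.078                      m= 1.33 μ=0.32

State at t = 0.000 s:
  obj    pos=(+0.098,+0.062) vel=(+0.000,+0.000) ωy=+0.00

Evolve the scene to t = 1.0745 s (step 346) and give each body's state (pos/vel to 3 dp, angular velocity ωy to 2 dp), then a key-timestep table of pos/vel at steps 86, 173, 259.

State at t = 1.0745 s:
  obj    pos=(+3.357,-1.423) vel=(+6.065,-2.764) ωy=+85.44

Key-timestep trajectory:
   step    t(s)  obj.x    obj.z    obj.vx   obj.vz 
     86  0.2671   +0.299  -0.030  +1.508  -0.687
    173  0.5373   +0.913  -0.309  +3.033  -1.382
    259  0.8043   +1.924  -0.770  +4.540  -2.069


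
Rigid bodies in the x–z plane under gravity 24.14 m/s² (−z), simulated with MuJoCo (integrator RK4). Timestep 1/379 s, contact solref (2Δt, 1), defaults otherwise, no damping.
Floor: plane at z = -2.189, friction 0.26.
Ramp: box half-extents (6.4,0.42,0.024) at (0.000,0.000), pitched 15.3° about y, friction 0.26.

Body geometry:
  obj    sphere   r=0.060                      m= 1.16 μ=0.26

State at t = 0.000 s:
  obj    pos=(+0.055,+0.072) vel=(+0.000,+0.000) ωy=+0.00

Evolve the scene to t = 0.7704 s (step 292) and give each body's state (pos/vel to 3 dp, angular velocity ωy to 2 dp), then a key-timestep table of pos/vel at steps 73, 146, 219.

State at t = 0.7704 s:
  obj    pos=(+1.358,-0.284) vel=(+3.381,-0.925) ωy=+58.42

Key-timestep trajectory:
   step    t(s)  obj.x    obj.z    obj.vx   obj.vz 
     73  0.1926   +0.136  +0.050  +0.845  -0.231
    146  0.3852   +0.381  -0.017  +1.691  -0.463
    219  0.5778   +0.788  -0.128  +2.536  -0.694


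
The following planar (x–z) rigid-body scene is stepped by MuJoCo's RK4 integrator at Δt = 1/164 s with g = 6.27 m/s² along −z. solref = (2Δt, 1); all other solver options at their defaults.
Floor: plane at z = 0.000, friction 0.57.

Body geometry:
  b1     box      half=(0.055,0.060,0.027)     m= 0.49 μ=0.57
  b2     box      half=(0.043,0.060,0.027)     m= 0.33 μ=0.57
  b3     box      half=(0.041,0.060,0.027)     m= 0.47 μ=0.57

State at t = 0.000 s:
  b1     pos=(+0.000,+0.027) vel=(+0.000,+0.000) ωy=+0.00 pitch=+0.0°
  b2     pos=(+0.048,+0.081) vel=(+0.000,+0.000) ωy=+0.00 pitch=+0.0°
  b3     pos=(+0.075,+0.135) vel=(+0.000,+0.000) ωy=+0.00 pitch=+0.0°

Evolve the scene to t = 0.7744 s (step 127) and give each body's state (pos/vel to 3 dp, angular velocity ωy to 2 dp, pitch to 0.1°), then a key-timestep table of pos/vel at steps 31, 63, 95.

State at t = 0.7744 s:
  b1     pos=(+0.000,+0.027) vel=(+0.000,+0.000) ωy=+0.00 pitch=+0.0°
  b2     pos=(+0.090,+0.043) vel=(+0.007,+0.002) ωy=+0.18 pitch=+89.9°
  b3     pos=(+0.235,+0.027) vel=(+0.000,+0.000) ωy=+0.00 pitch=+180.0°

Key-timestep trajectory:
   step    t(s)  b1.x    b1.z    b1.vx   b1.vz   b2.x    b2.z    b2.vx   b2.vz   b3.x    b3.z    b3.vx   b3.vz 
     31  0.1890   +0.000  +0.027  +0.000  +0.000   +0.054  +0.082  +0.082  +0.002   +0.093  +0.128  +0.222  -0.111
     63  0.3841   +0.000  +0.027  +0.000  +0.000   +0.086  +0.051  +0.208  -0.571   +0.158  +0.042  +0.540  -0.131
     95  0.5793   +0.000  +0.027  +0.000  +0.000   +0.094  +0.045  -0.125  -0.062   +0.223  +0.038  +0.347  -0.273


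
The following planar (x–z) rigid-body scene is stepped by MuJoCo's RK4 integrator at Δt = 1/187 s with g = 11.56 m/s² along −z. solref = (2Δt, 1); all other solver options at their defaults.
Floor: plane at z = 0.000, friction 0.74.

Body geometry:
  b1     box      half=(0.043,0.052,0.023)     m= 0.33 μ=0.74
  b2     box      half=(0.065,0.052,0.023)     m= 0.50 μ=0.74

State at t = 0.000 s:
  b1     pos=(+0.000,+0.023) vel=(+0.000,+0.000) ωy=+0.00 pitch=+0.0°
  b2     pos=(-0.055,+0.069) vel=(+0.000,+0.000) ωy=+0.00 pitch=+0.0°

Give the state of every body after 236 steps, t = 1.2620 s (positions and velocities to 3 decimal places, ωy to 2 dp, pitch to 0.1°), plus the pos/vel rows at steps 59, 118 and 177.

State at t = 1.2620 s:
  b1     pos=(+0.001,+0.023) vel=(+0.001,+0.000) ωy=+0.00 pitch=+0.0°
  b2     pos=(-0.066,+0.057) vel=(+0.000,-0.001) ωy=+0.01 pitch=-36.4°

Key-timestep trajectory:
   step    t(s)  b1.x    b1.z    b1.vx   b1.vz   b2.x    b2.z    b2.vx   b2.vz 
     59  0.3155   +0.000  +0.023  +0.001  +0.000   -0.066  +0.058  +0.000  +0.000
    118  0.6310   +0.000  +0.023  +0.001  +0.000   -0.066  +0.057  +0.000  -0.001
    177  0.9465   +0.001  +0.023  +0.001  +0.000   -0.066  +0.057  +0.000  -0.001


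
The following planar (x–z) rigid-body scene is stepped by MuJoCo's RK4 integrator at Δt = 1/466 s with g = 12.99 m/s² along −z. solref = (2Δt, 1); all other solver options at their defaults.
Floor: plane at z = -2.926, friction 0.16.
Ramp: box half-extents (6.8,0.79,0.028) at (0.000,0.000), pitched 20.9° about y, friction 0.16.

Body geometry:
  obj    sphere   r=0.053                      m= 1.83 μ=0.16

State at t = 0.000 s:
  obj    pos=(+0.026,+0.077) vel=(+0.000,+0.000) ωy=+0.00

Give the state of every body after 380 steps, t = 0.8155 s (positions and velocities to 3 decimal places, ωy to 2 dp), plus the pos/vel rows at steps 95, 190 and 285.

State at t = 0.8155 s:
  obj    pos=(+1.054,-0.316) vel=(+2.522,-0.963) ωy=+50.92

Key-timestep trajectory:
   step    t(s)  obj.x    obj.z    obj.vx   obj.vz 
     95  0.2039   +0.090  +0.052  +0.630  -0.241
    190  0.4077   +0.283  -0.021  +1.261  -0.481
    285  0.6116   +0.604  -0.144  +1.891  -0.722


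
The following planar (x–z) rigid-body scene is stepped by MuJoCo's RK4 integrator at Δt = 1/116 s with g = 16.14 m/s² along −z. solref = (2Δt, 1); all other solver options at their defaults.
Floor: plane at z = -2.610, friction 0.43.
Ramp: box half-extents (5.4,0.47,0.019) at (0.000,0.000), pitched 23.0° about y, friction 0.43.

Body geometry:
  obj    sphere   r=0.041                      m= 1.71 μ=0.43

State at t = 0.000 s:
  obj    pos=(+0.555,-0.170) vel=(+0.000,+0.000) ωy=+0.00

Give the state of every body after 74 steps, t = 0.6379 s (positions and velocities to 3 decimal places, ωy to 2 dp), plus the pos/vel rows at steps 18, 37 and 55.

State at t = 0.6379 s:
  obj    pos=(+1.398,-0.528) vel=(+2.644,-1.122) ωy=+70.06

Key-timestep trajectory:
   step    t(s)  obj.x    obj.z    obj.vx   obj.vz 
     18  0.1552   +0.605  -0.192  +0.643  -0.273
     37  0.3190   +0.766  -0.260  +1.322  -0.561
     55  0.4741   +1.021  -0.368  +1.965  -0.834


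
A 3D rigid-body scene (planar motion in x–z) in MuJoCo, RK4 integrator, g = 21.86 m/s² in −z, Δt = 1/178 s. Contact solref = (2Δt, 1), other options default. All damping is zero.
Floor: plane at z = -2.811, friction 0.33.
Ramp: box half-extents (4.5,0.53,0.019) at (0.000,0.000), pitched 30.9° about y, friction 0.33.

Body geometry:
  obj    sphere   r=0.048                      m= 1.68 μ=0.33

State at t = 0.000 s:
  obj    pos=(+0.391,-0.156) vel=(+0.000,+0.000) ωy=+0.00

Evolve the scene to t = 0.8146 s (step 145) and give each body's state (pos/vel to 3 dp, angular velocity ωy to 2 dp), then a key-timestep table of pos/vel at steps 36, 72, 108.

State at t = 0.8146 s:
  obj    pos=(+2.674,-1.522) vel=(+5.605,-3.354) ωy=+136.06

Key-timestep trajectory:
   step    t(s)  obj.x    obj.z    obj.vx   obj.vz 
     36  0.2022   +0.532  -0.240  +1.392  -0.833
     72  0.4045   +0.954  -0.493  +2.783  -1.666
    108  0.6067   +1.658  -0.914  +4.175  -2.499


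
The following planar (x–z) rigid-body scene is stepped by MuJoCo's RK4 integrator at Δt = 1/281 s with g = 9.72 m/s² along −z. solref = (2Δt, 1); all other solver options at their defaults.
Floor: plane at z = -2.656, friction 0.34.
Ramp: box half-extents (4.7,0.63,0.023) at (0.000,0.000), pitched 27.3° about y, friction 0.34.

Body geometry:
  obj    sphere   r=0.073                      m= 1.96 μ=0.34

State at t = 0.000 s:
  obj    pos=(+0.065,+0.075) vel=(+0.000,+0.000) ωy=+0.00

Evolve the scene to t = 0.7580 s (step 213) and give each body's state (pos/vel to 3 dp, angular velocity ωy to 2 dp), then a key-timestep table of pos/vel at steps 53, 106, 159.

State at t = 0.7580 s:
  obj    pos=(+0.878,-0.345) vel=(+2.145,-1.107) ωy=+33.06

Key-timestep trajectory:
   step    t(s)  obj.x    obj.z    obj.vx   obj.vz 
     53  0.1886   +0.115  +0.049  +0.534  -0.276
    106  0.3772   +0.266  -0.029  +1.068  -0.551
    159  0.5658   +0.518  -0.159  +1.601  -0.826


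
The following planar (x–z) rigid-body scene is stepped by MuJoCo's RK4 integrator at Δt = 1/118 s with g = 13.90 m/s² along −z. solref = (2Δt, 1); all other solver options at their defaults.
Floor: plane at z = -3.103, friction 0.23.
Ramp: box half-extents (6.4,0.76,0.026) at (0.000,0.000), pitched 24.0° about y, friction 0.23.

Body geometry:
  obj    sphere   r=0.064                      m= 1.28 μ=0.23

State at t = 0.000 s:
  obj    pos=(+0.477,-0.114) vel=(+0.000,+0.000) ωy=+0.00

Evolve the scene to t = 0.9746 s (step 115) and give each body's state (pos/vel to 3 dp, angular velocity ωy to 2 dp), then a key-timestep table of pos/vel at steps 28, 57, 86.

State at t = 0.9746 s:
  obj    pos=(+2.229,-0.894) vel=(+3.596,-1.601) ωy=+61.48

Key-timestep trajectory:
   step    t(s)  obj.x    obj.z    obj.vx   obj.vz 
     28  0.2373   +0.581  -0.160  +0.876  -0.390
     57  0.4831   +0.908  -0.306  +1.782  -0.794
     86  0.7288   +1.457  -0.550  +2.689  -1.197


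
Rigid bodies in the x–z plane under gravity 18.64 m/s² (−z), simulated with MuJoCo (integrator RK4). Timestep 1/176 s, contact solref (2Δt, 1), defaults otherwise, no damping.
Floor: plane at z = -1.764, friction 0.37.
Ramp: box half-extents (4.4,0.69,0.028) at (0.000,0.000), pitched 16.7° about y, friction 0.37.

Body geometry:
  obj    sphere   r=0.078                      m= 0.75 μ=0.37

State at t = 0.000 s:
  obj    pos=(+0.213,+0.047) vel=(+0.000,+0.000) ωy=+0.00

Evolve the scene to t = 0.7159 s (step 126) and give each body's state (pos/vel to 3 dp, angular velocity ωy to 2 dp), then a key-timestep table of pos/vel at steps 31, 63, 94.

State at t = 0.7159 s:
  obj    pos=(+1.152,-0.235) vel=(+2.624,-0.787) ωy=+35.11

Key-timestep trajectory:
   step    t(s)  obj.x    obj.z    obj.vx   obj.vz 
     31  0.1761   +0.270  +0.030  +0.646  -0.194
     63  0.3580   +0.448  -0.024  +1.312  -0.394
     94  0.5341   +0.736  -0.110  +1.957  -0.587


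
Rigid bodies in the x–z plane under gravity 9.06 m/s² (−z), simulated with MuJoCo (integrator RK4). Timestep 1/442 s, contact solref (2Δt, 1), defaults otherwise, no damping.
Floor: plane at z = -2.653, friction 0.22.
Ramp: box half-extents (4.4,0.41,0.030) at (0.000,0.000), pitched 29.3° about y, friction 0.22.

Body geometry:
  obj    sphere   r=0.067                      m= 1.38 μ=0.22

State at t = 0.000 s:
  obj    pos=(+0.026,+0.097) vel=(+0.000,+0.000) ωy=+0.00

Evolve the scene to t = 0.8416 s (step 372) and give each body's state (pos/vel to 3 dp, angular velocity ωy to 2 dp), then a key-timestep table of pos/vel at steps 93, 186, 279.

State at t = 0.8416 s:
  obj    pos=(+1.004,-0.452) vel=(+2.325,-1.304) ωy=+39.78

Key-timestep trajectory:
   step    t(s)  obj.x    obj.z    obj.vx   obj.vz 
     93  0.2104   +0.087  +0.062  +0.581  -0.326
    186  0.4208   +0.270  -0.041  +1.162  -0.652
    279  0.6312   +0.576  -0.212  +1.743  -0.978


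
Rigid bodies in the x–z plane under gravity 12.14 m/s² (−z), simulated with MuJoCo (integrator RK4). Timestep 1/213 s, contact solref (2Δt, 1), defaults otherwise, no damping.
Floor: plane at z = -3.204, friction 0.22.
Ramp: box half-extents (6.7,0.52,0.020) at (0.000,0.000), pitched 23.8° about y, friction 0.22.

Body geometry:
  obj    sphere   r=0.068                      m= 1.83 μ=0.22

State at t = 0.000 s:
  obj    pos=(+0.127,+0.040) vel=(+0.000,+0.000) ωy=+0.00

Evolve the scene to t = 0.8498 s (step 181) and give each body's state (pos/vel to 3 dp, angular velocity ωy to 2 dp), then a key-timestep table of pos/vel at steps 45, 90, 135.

State at t = 0.8498 s:
  obj    pos=(+1.283,-0.470) vel=(+2.721,-1.200) ωy=+43.72

Key-timestep trajectory:
   step    t(s)  obj.x    obj.z    obj.vx   obj.vz 
     45  0.2113   +0.199  +0.009  +0.677  -0.298
     90  0.4225   +0.413  -0.086  +1.353  -0.597
    135  0.6338   +0.770  -0.244  +2.029  -0.895


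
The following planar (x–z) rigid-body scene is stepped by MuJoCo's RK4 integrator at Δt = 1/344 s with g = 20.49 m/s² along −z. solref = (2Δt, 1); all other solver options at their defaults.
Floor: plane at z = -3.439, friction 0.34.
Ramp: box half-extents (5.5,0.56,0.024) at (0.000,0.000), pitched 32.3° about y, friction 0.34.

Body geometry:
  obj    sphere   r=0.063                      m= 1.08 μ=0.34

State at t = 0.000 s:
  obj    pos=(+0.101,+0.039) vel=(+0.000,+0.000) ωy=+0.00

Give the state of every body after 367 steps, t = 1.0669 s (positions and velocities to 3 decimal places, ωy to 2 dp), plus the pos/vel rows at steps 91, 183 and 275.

State at t = 1.0669 s:
  obj    pos=(+3.863,-2.339) vel=(+7.053,-4.458) ωy=+132.42

Key-timestep trajectory:
   step    t(s)  obj.x    obj.z    obj.vx   obj.vz 
     91  0.2645   +0.332  -0.107  +1.749  -1.106
    183  0.5320   +1.037  -0.552  +3.517  -2.223
    275  0.7994   +2.213  -1.296  +5.285  -3.341


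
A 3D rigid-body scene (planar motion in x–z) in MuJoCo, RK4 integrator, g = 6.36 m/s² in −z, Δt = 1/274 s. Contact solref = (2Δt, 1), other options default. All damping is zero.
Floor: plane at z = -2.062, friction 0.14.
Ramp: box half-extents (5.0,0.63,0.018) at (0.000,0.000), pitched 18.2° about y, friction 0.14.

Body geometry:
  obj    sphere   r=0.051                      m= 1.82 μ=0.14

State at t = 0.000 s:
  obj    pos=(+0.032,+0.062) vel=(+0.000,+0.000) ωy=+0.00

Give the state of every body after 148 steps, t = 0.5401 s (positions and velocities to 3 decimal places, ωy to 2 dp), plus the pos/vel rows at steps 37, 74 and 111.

State at t = 0.5401 s:
  obj    pos=(+0.229,-0.003) vel=(+0.728,-0.239) ωy=+15.02

Key-timestep trajectory:
   step    t(s)  obj.x    obj.z    obj.vx   obj.vz 
     37  0.1350   +0.044  +0.058  +0.182  -0.060
     74  0.2701   +0.081  +0.046  +0.364  -0.120
    111  0.4051   +0.143  +0.026  +0.546  -0.180


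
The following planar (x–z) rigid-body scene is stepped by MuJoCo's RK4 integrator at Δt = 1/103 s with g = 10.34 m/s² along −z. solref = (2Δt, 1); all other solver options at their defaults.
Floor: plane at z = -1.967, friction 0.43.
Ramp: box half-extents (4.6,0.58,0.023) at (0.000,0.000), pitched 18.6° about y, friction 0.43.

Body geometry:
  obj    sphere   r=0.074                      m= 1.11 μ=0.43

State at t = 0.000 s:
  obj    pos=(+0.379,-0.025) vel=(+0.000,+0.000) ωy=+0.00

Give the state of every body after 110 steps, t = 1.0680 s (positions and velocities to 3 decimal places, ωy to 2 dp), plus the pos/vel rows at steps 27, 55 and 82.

State at t = 1.0680 s:
  obj    pos=(+1.652,-0.454) vel=(+2.384,-0.802) ωy=+33.99

Key-timestep trajectory:
   step    t(s)  obj.x    obj.z    obj.vx   obj.vz 
     27  0.2621   +0.456  -0.051  +0.585  -0.197
     55  0.5340   +0.697  -0.132  +1.192  -0.401
     82  0.7961   +1.087  -0.263  +1.777  -0.598


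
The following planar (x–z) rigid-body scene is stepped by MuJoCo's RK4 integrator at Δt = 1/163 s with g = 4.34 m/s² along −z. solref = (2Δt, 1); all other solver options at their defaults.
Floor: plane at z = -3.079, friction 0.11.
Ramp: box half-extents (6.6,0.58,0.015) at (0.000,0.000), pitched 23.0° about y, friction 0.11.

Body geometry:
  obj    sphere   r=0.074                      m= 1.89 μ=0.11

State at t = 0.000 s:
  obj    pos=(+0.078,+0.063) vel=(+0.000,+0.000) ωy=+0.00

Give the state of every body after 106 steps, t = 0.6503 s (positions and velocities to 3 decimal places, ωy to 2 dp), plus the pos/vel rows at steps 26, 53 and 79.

State at t = 0.6503 s:
  obj    pos=(+0.323,-0.041) vel=(+0.752,-0.323) ωy=+9.60

Key-timestep trajectory:
   step    t(s)  obj.x    obj.z    obj.vx   obj.vz 
     26  0.1595   +0.093  +0.057  +0.187  -0.075
     53  0.3252   +0.140  +0.037  +0.378  -0.158
     79  0.4847   +0.215  +0.006  +0.560  -0.243


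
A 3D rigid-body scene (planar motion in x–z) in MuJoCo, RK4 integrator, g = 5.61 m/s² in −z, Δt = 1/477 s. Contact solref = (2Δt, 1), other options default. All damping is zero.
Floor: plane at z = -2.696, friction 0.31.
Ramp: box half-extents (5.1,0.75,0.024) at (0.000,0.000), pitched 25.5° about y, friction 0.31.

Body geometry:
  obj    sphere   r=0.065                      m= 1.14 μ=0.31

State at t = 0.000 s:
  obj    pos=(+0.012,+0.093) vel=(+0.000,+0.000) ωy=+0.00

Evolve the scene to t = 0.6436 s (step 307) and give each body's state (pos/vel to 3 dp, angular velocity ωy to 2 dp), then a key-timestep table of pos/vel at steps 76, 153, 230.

State at t = 0.6436 s:
  obj    pos=(+0.334,-0.061) vel=(+1.002,-0.478) ωy=+17.08

Key-timestep trajectory:
   step    t(s)  obj.x    obj.z    obj.vx   obj.vz 
     76  0.1593   +0.032  +0.083  +0.248  -0.118
    153  0.3208   +0.092  +0.055  +0.499  -0.238
    230  0.4822   +0.193  +0.007  +0.751  -0.358


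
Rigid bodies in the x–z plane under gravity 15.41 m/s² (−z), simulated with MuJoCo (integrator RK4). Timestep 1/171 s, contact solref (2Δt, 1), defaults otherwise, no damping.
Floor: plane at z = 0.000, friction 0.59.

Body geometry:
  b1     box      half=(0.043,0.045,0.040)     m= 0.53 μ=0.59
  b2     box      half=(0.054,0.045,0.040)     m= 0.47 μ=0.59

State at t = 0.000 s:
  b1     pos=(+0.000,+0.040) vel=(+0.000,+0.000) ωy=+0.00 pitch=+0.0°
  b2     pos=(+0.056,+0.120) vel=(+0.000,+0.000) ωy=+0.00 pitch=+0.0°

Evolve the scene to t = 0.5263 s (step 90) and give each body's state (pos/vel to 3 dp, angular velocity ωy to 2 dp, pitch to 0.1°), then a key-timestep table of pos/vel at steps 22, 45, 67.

State at t = 0.5263 s:
  b1     pos=(+0.000,+0.040) vel=(+0.000,+0.000) ωy=+0.00 pitch=+0.0°
  b2     pos=(+0.110,+0.054) vel=(-0.002,+0.016) ωy=-0.11 pitch=+91.0°

Key-timestep trajectory:
   step    t(s)  b1.x    b1.z    b1.vx   b1.vz   b2.x    b2.z    b2.vx   b2.vz 
     22  0.1287   +0.000  +0.040  +0.000  +0.000   +0.078  +0.104  +0.319  -0.413
     45  0.2632   +0.000  +0.040  +0.000  +0.000   +0.127  +0.063  +0.174  +0.074
     67  0.3918   +0.000  +0.040  +0.000  +0.000   +0.123  +0.062  -0.242  -0.096


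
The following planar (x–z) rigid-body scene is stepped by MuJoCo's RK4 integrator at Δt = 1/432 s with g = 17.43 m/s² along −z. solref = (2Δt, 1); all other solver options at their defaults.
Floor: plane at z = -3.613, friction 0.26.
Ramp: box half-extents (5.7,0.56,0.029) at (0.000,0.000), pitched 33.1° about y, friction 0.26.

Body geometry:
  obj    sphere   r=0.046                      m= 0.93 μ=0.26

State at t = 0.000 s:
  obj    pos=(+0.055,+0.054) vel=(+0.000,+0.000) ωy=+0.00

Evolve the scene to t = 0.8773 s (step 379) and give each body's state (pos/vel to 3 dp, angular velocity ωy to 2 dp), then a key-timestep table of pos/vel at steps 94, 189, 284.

State at t = 0.8773 s:
  obj    pos=(+2.247,-1.375) vel=(+4.997,-3.258) ωy=+129.65

Key-timestep trajectory:
   step    t(s)  obj.x    obj.z    obj.vx   obj.vz 
     94  0.2176   +0.190  -0.034  +1.240  -0.808
    189  0.4375   +0.600  -0.302  +2.492  -1.625
    284  0.6574   +1.286  -0.749  +3.745  -2.441


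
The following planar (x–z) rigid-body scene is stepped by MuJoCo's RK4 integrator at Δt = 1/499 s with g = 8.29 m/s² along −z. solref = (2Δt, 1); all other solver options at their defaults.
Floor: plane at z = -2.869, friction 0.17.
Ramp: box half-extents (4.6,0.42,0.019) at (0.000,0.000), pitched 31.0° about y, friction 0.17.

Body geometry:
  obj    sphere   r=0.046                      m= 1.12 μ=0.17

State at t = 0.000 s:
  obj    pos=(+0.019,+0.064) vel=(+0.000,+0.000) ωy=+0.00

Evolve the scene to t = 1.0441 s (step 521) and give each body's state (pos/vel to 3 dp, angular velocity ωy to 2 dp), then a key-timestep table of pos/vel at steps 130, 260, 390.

State at t = 1.0441 s:
  obj    pos=(+1.454,-0.798) vel=(+2.747,-1.643) ωy=+68.30

Key-timestep trajectory:
   step    t(s)  obj.x    obj.z    obj.vx   obj.vz 
    130  0.2605   +0.109  +0.010  +0.687  -0.418
    260  0.5210   +0.378  -0.151  +1.371  -0.827
    390  0.7816   +0.824  -0.419  +2.055  -1.237


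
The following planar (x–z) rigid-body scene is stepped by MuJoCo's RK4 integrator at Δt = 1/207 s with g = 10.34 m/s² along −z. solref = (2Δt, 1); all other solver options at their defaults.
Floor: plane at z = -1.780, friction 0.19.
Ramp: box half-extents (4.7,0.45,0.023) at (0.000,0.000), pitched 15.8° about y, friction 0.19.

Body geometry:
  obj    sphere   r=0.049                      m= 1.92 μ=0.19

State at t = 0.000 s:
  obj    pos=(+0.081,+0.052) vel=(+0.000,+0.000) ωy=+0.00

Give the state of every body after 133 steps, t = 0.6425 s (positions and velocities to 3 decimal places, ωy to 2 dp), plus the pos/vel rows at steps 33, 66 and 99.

State at t = 0.6425 s:
  obj    pos=(+0.480,-0.061) vel=(+1.243,-0.352) ωy=+26.36

Key-timestep trajectory:
   step    t(s)  obj.x    obj.z    obj.vx   obj.vz 
     33  0.1594   +0.106  +0.045  +0.309  -0.087
     66  0.3188   +0.179  +0.024  +0.617  -0.175
     99  0.4783   +0.302  -0.011  +0.926  -0.262


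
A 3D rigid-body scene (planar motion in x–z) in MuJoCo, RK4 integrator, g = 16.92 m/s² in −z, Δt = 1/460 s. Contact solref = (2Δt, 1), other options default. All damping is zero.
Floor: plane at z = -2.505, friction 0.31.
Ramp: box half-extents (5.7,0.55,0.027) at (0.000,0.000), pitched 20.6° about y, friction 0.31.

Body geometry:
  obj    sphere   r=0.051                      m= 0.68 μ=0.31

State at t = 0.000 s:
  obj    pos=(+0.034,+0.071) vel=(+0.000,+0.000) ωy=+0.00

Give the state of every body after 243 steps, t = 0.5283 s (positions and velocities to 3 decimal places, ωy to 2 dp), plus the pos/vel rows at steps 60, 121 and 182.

State at t = 0.5283 s:
  obj    pos=(+0.589,-0.138) vel=(+2.103,-0.790) ωy=+44.04

Key-timestep trajectory:
   step    t(s)  obj.x    obj.z    obj.vx   obj.vz 
     60  0.1304   +0.068  +0.058  +0.519  -0.195
    121  0.2630   +0.172  +0.019  +1.047  -0.394
    182  0.3957   +0.345  -0.047  +1.575  -0.592


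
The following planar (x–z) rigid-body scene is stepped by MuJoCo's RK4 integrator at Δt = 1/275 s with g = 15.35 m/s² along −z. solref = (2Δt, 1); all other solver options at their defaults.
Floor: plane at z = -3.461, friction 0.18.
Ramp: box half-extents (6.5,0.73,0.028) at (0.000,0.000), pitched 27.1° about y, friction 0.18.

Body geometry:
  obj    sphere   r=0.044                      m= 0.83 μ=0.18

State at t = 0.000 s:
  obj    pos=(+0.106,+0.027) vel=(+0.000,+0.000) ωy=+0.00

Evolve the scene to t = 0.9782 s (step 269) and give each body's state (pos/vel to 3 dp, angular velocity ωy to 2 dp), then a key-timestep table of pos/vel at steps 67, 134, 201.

State at t = 0.9782 s:
  obj    pos=(+2.233,-1.062) vel=(+4.350,-2.226) ωy=+111.02

Key-timestep trajectory:
   step    t(s)  obj.x    obj.z    obj.vx   obj.vz 
     67  0.2436   +0.238  -0.041  +1.084  -0.554
    134  0.4873   +0.634  -0.244  +2.167  -1.109
    201  0.7309   +1.294  -0.581  +3.250  -1.663


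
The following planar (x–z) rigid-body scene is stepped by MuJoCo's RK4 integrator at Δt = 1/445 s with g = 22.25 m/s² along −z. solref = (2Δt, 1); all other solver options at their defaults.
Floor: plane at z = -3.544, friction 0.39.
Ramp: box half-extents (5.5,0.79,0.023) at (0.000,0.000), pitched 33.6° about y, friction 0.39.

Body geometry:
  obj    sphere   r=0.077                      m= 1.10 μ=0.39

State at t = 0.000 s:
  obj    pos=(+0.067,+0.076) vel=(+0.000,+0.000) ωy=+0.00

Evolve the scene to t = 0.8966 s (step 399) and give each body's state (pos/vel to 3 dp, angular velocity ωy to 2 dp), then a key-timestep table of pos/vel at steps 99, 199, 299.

State at t = 0.8966 s:
  obj    pos=(+3.012,-1.881) vel=(+6.568,-4.364) ωy=+102.40

Key-timestep trajectory:
   step    t(s)  obj.x    obj.z    obj.vx   obj.vz 
     99  0.2225   +0.248  -0.045  +1.630  -1.083
    199  0.4472   +0.799  -0.411  +3.276  -2.177
    299  0.6719   +1.721  -1.023  +4.922  -3.270


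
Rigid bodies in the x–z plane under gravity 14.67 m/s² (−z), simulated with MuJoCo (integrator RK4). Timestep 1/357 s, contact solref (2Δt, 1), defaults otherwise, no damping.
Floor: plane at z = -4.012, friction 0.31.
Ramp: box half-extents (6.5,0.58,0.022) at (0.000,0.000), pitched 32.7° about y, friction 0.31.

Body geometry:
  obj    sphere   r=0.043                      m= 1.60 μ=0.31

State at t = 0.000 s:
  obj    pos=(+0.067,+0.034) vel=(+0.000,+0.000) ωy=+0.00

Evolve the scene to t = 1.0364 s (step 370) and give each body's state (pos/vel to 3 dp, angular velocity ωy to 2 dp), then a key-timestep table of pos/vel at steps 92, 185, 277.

State at t = 1.0364 s:
  obj    pos=(+2.626,-1.608) vel=(+4.937,-3.170) ωy=+136.43

Key-timestep trajectory:
   step    t(s)  obj.x    obj.z    obj.vx   obj.vz 
     92  0.2577   +0.225  -0.067  +1.228  -0.788
    185  0.5182   +0.707  -0.377  +2.469  -1.585
    277  0.7759   +1.501  -0.887  +3.696  -2.373


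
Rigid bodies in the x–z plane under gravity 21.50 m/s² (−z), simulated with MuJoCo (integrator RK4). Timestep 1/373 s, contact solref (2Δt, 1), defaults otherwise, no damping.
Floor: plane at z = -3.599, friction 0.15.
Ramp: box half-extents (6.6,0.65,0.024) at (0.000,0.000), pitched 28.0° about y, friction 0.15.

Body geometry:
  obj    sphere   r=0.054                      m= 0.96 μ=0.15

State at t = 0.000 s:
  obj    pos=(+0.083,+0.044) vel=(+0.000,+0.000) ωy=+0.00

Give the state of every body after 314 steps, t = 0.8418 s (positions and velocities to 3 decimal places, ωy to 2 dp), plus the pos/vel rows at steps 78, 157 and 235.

State at t = 0.8418 s:
  obj    pos=(+2.352,-1.162) vel=(+5.382,-2.879) ωy=+110.75

Key-timestep trajectory:
   step    t(s)  obj.x    obj.z    obj.vx   obj.vz 
     78  0.2091   +0.223  -0.030  +1.339  -0.715
    157  0.4209   +0.651  -0.258  +2.698  -1.424
    235  0.6300   +1.354  -0.632  +4.034  -2.139


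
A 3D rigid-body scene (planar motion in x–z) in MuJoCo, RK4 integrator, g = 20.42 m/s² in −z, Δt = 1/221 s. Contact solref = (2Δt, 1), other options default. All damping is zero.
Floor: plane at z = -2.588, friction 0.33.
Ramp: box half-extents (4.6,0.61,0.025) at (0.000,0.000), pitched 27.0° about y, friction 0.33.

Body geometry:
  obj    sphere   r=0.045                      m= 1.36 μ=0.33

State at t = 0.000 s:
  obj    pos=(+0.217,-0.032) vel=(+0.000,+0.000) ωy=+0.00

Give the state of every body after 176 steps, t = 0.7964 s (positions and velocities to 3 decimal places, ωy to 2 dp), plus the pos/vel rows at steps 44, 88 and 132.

State at t = 0.7964 s:
  obj    pos=(+2.088,-0.985) vel=(+4.699,-2.394) ωy=+117.17

Key-timestep trajectory:
   step    t(s)  obj.x    obj.z    obj.vx   obj.vz 
     44  0.1991   +0.334  -0.092  +1.175  -0.599
     88  0.3982   +0.685  -0.270  +2.349  -1.197
    132  0.5973   +1.270  -0.568  +3.524  -1.796


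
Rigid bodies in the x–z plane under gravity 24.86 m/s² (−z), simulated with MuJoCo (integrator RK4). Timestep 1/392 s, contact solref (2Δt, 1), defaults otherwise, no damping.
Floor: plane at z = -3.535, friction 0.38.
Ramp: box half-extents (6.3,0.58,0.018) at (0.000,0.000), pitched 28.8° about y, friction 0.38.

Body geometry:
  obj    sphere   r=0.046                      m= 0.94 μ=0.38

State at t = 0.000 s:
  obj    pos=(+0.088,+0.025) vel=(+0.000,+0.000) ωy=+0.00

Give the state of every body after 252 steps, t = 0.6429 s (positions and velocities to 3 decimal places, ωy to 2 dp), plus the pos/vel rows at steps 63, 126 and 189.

State at t = 0.6429 s:
  obj    pos=(+1.637,-0.827) vel=(+4.819,-2.649) ωy=+119.54

Key-timestep trajectory:
   step    t(s)  obj.x    obj.z    obj.vx   obj.vz 
     63  0.1607   +0.185  -0.029  +1.205  -0.662
    126  0.3214   +0.475  -0.188  +2.410  -1.325
    189  0.4821   +0.959  -0.454  +3.614  -1.987


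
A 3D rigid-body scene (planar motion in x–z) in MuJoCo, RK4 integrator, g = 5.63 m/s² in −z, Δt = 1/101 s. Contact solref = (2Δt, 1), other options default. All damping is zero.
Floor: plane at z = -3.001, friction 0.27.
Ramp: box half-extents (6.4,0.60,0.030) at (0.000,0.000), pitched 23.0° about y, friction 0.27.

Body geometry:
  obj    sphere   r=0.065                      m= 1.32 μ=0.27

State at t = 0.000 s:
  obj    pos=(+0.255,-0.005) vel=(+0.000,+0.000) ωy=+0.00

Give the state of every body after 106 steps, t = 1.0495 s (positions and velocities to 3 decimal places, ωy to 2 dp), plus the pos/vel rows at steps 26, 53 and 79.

State at t = 1.0495 s:
  obj    pos=(+1.052,-0.343) vel=(+1.518,-0.644) ωy=+25.36

Key-timestep trajectory:
   step    t(s)  obj.x    obj.z    obj.vx   obj.vz 
     26  0.2574   +0.303  -0.025  +0.372  -0.158
     53  0.5248   +0.454  -0.090  +0.759  -0.322
     79  0.7822   +0.698  -0.193  +1.131  -0.480


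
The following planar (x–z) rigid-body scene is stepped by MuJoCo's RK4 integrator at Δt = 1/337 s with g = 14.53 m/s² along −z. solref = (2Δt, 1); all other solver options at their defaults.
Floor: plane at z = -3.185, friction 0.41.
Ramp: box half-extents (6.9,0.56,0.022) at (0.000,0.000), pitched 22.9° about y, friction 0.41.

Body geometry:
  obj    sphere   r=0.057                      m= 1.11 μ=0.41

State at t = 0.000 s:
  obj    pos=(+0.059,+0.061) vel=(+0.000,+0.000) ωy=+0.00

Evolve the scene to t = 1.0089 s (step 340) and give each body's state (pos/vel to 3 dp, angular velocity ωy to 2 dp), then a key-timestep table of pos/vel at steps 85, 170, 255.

State at t = 1.0089 s:
  obj    pos=(+1.952,-0.739) vel=(+3.753,-1.585) ωy=+71.48

Key-timestep trajectory:
   step    t(s)  obj.x    obj.z    obj.vx   obj.vz 
     85  0.2522   +0.177  +0.011  +0.938  -0.396
    170  0.5045   +0.532  -0.139  +1.877  -0.793
    255  0.7567   +1.124  -0.389  +2.815  -1.189


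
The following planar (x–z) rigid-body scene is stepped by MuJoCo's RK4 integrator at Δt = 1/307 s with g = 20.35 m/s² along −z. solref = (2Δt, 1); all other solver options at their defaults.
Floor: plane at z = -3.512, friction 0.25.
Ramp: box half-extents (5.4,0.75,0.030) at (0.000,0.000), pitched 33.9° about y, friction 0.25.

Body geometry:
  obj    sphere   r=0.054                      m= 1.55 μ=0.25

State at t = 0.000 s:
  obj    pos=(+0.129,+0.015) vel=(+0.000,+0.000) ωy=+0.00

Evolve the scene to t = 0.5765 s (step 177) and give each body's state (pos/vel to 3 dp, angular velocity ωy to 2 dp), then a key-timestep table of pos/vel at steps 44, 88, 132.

State at t = 0.5765 s:
  obj    pos=(+1.247,-0.737) vel=(+3.880,-2.607) ωy=+86.53

Key-timestep trajectory:
   step    t(s)  obj.x    obj.z    obj.vx   obj.vz 
     44  0.1433   +0.198  -0.032  +0.965  -0.648
     88  0.2866   +0.405  -0.171  +1.929  -1.296
    132  0.4300   +0.751  -0.403  +2.894  -1.944


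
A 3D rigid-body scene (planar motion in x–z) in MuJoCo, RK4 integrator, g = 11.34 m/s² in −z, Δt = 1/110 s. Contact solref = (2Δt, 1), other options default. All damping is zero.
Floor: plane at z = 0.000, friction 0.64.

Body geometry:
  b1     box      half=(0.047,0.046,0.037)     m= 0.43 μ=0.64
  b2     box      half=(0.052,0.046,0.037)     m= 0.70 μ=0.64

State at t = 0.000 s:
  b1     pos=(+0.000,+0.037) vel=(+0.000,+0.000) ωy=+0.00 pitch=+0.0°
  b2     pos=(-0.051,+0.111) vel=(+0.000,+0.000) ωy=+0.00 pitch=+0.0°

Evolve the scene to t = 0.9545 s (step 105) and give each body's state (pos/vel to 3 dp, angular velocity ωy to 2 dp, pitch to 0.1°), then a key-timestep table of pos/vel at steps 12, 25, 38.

State at t = 0.9545 s:
  b1     pos=(+0.000,+0.037) vel=(+0.000,+0.000) ωy=+0.00 pitch=+0.0°
  b2     pos=(-0.098,+0.052) vel=(+0.000,+0.000) ωy=+0.00 pitch=-90.0°

Key-timestep trajectory:
   step    t(s)  b1.x    b1.z    b1.vx   b1.vz   b2.x    b2.z    b2.vx   b2.vz 
     12  0.1091   +0.000  +0.037  +0.001  +0.001   -0.055  +0.110  -0.086  -0.017
     25  0.2273   +0.000  +0.037  +0.001  +0.000   -0.076  +0.097  -0.266  -0.329
     38  0.3455   +0.000  +0.037  +0.000  +0.000   -0.101  +0.050  +0.062  +0.081


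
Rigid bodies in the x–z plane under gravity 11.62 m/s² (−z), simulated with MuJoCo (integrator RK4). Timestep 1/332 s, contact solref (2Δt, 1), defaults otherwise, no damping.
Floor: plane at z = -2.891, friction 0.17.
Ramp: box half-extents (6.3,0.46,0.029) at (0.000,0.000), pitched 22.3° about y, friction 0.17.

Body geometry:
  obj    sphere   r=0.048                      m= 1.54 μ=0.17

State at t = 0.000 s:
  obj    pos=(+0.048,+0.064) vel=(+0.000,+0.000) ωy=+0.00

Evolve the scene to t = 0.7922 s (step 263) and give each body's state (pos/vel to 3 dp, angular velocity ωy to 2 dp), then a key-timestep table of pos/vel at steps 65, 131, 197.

State at t = 0.7922 s:
  obj    pos=(+0.962,-0.311) vel=(+2.308,-0.947) ωy=+51.97

Key-timestep trajectory:
   step    t(s)  obj.x    obj.z    obj.vx   obj.vz 
     65  0.1958   +0.104  +0.041  +0.571  -0.234
    131  0.3946   +0.275  -0.029  +1.150  -0.472
    197  0.5934   +0.561  -0.147  +1.729  -0.709


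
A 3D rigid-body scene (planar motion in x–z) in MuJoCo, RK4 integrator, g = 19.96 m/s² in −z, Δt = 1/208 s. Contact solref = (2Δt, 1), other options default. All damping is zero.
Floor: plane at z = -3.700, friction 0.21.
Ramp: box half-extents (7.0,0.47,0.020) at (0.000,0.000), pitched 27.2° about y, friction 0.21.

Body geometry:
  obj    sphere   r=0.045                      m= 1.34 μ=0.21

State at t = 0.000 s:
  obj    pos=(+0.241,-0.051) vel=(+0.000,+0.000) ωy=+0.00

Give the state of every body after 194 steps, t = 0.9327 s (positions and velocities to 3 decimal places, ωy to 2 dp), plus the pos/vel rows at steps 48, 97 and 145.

State at t = 0.9327 s:
  obj    pos=(+2.763,-1.347) vel=(+5.407,-2.779) ωy=+135.04

Key-timestep trajectory:
   step    t(s)  obj.x    obj.z    obj.vx   obj.vz 
     48  0.2308   +0.396  -0.130  +1.338  -0.688
     97  0.4663   +0.872  -0.375  +2.703  -1.389
    145  0.6971   +1.650  -0.775  +4.041  -2.077


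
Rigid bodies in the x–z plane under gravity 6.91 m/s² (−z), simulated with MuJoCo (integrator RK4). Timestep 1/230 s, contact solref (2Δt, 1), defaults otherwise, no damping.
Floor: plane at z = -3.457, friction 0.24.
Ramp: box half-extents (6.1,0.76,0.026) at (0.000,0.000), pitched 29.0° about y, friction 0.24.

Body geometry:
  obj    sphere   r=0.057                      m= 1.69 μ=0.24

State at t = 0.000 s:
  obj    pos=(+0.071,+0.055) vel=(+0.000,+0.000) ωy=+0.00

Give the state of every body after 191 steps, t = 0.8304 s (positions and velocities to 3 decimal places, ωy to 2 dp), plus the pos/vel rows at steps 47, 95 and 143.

State at t = 0.8304 s:
  obj    pos=(+0.793,-0.345) vel=(+1.738,-0.963) ωy=+34.85

Key-timestep trajectory:
   step    t(s)  obj.x    obj.z    obj.vx   obj.vz 
     47  0.2043   +0.115  +0.031  +0.428  -0.237
     95  0.4130   +0.250  -0.044  +0.865  -0.479
    143  0.6217   +0.476  -0.169  +1.301  -0.721


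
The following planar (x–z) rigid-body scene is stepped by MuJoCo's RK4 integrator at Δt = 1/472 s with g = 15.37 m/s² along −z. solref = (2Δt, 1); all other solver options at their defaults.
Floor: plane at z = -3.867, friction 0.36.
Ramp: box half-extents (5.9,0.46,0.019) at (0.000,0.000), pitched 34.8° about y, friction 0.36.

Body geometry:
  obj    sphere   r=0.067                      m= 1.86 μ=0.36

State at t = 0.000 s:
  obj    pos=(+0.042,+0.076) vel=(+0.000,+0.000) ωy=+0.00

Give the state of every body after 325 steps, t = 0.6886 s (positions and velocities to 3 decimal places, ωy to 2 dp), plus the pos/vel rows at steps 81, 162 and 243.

State at t = 0.6886 s:
  obj    pos=(+1.262,-0.772) vel=(+3.543,-2.462) ωy=+64.38

Key-timestep trajectory:
   step    t(s)  obj.x    obj.z    obj.vx   obj.vz 
     81  0.1716   +0.118  +0.023  +0.883  -0.614
    162  0.3432   +0.345  -0.135  +1.766  -1.227
    243  0.5148   +0.724  -0.398  +2.649  -1.841


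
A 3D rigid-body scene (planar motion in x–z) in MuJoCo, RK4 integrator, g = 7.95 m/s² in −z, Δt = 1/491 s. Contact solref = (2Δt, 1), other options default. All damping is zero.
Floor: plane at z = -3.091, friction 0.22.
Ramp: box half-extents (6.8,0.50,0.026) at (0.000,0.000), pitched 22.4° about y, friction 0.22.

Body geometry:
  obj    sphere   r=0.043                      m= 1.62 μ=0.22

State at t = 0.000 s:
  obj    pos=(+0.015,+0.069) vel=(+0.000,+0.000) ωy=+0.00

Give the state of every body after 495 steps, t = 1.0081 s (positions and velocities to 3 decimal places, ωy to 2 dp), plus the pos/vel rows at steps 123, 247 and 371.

State at t = 1.0081 s:
  obj    pos=(+1.032,-0.351) vel=(+2.017,-0.831) ωy=+50.73

Key-timestep trajectory:
   step    t(s)  obj.x    obj.z    obj.vx   obj.vz 
    123  0.2505   +0.078  +0.043  +0.501  -0.207
    247  0.5031   +0.268  -0.036  +1.006  -0.415
    371  0.7556   +0.586  -0.167  +1.512  -0.623


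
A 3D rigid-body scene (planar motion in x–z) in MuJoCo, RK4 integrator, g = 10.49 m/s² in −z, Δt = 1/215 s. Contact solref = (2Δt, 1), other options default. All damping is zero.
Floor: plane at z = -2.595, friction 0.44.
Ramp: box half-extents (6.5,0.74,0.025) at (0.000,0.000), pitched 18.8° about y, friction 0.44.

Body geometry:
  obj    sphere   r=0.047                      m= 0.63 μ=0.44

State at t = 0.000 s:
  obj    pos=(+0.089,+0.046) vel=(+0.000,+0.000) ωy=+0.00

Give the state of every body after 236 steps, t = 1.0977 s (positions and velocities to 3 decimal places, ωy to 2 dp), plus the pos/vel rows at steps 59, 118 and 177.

State at t = 1.0977 s:
  obj    pos=(+1.466,-0.423) vel=(+2.509,-0.854) ωy=+56.39

Key-timestep trajectory:
   step    t(s)  obj.x    obj.z    obj.vx   obj.vz 
     59  0.2744   +0.175  +0.016  +0.627  -0.214
    118  0.5488   +0.433  -0.071  +1.255  -0.427
    177  0.8233   +0.864  -0.218  +1.882  -0.641


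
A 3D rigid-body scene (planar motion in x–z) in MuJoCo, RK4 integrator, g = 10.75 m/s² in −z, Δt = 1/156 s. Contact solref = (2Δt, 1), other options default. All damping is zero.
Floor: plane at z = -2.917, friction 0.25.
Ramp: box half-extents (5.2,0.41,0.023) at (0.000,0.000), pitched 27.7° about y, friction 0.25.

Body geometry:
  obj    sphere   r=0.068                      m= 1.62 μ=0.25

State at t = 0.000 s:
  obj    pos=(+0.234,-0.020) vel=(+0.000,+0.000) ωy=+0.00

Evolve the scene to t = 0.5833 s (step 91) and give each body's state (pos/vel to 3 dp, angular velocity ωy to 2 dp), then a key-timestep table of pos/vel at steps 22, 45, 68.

State at t = 0.5833 s:
  obj    pos=(+0.772,-0.302) vel=(+1.844,-0.968) ωy=+30.60

Key-timestep trajectory:
   step    t(s)  obj.x    obj.z    obj.vx   obj.vz 
     22  0.1410   +0.265  -0.037  +0.446  -0.234
     45  0.2885   +0.366  -0.089  +0.912  -0.479
     68  0.4359   +0.534  -0.178  +1.378  -0.723


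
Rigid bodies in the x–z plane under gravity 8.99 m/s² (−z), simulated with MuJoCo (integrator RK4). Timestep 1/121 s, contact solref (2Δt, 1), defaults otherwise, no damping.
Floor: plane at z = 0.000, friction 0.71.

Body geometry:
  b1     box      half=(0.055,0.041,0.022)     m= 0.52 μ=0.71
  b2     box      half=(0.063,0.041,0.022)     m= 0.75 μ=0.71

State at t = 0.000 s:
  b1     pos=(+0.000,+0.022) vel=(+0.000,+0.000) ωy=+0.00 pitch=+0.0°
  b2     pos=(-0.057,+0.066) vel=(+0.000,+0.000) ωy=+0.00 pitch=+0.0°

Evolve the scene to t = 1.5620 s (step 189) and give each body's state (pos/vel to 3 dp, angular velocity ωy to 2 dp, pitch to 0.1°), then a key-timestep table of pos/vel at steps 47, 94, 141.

State at t = 1.5620 s:
  b1     pos=(+0.001,+0.022) vel=(+0.001,+0.000) ωy=+0.00 pitch=+0.0°
  b2     pos=(-0.071,+0.058) vel=(+0.000,-0.001) ωy=+0.03 pitch=-41.4°

Key-timestep trajectory:
   step    t(s)  b1.x    b1.z    b1.vx   b1.vz   b2.x    b2.z    b2.vx   b2.vz 
     47  0.3884   +0.000  +0.022  +0.000  +0.000   -0.072  +0.060  +0.115  -0.052
     94  0.7769   +0.001  +0.022  +0.001  +0.000   -0.071  +0.059  +0.000  -0.001
    141  1.1653   +0.001  +0.022  +0.001  +0.000   -0.071  +0.058  +0.000  -0.001
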